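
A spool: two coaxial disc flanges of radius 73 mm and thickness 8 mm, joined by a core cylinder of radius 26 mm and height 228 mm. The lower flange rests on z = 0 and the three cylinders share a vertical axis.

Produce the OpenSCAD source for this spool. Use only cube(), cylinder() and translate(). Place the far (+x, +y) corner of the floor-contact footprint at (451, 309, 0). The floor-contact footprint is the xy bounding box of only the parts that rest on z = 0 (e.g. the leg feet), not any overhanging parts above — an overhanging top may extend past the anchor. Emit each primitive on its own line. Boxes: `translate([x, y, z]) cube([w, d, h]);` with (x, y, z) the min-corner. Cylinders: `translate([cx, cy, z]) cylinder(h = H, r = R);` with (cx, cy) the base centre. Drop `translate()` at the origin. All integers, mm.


translate([378, 236, 0]) cylinder(h = 8, r = 73);
translate([378, 236, 8]) cylinder(h = 228, r = 26);
translate([378, 236, 236]) cylinder(h = 8, r = 73);


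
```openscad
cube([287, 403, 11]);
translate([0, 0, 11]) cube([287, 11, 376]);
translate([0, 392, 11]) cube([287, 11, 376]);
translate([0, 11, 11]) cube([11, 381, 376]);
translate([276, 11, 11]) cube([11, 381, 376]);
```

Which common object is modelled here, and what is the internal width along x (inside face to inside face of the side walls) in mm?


An open box. The internal width is 265 mm.

A 287×403 base slab with four walls standing on it — an open box. The base is 287 mm wide and the walls are 11 mm thick, so the internal width is 287 − 2 × 11 = 265 mm.


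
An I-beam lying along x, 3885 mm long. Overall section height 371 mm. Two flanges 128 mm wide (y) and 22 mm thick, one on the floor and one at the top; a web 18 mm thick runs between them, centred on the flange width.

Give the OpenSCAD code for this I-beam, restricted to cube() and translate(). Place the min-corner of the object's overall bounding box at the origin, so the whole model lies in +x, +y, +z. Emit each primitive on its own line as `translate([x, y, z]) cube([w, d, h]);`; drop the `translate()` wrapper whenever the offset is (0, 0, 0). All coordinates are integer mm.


cube([3885, 128, 22]);
translate([0, 55, 22]) cube([3885, 18, 327]);
translate([0, 0, 349]) cube([3885, 128, 22]);


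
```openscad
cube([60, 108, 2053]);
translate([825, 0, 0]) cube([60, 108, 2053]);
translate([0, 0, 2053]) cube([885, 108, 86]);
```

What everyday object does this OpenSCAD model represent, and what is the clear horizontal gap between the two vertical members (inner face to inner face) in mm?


A door frame. The clear opening width is 765 mm.

Two 2053 mm tall posts with a header on top — a door frame. The left jamb is 60 mm wide at x = 0; the right jamb starts at x = 825. The clear opening is 825 − 60 = 765 mm.


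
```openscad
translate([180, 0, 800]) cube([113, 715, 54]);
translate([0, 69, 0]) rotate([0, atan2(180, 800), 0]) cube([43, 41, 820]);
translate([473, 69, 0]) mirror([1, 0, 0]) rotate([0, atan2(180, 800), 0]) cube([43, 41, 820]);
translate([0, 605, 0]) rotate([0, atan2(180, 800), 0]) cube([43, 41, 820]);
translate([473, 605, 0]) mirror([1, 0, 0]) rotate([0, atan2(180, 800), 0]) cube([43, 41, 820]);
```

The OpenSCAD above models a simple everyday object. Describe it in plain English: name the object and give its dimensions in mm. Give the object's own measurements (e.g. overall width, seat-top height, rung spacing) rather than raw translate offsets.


A sawhorse. A 113×715×54 mm beam (x, y, z) sits on two A-frame leg pairs. Each pair is two raked legs of 43×41 mm section (41 mm along y) splaying symmetrically in x. Each leg rises 800 mm vertically over 180 mm of horizontal reach and is 820 mm long along its own axis. Every leg's outer bottom edge rests on the floor and its outer top edge meets a bottom edge of the beam — the left legs (tilting toward +x) meet the beam's −x bottom edge, the right legs (their mirror images, tilting toward −x) meet its +x bottom edge — so the leg tops tuck under the beam, the beam's underside is 800 mm above the floor, and the feet are 473 mm apart outside-to-outside with the beam centred between them. The two leg pairs are set in 69 mm from either end of the beam.


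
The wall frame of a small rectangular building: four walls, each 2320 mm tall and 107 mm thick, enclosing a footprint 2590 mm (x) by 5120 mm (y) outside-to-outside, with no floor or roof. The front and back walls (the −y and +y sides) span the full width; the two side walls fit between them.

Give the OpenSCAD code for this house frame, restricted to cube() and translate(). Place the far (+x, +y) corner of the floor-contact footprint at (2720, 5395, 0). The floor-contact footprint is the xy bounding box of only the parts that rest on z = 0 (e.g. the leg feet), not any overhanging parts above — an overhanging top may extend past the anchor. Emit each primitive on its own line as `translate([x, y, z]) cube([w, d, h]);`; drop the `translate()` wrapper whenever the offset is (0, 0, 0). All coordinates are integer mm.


translate([130, 275, 0]) cube([2590, 107, 2320]);
translate([130, 5288, 0]) cube([2590, 107, 2320]);
translate([130, 382, 0]) cube([107, 4906, 2320]);
translate([2613, 382, 0]) cube([107, 4906, 2320]);


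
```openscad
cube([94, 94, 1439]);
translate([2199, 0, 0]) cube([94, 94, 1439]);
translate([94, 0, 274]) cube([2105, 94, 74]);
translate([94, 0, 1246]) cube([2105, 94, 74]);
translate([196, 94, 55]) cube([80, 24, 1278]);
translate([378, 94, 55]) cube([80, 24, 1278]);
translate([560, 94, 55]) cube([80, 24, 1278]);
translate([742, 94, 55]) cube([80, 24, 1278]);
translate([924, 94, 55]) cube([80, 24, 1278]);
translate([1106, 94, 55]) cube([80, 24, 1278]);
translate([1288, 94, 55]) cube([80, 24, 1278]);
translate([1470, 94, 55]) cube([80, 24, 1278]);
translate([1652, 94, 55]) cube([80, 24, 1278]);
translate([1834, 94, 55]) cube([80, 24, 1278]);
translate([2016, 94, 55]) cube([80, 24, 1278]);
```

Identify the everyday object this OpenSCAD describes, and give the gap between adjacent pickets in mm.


A fence section. The picket gap is 102 mm.

Two posts, two rails, 11 pickets — a fence section. Span 2105 mm holds 11 pickets of 80 mm with 12 equal gaps: ⌊(2105 − 11·80) / 12⌋ = 102 mm.


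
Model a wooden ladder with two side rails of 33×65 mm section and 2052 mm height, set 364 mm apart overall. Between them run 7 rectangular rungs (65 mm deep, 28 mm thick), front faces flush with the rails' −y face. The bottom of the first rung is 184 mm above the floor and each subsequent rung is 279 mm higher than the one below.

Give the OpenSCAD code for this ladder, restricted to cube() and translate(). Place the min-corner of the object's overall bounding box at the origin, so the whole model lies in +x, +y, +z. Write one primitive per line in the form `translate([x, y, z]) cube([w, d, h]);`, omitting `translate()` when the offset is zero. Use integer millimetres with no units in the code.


cube([33, 65, 2052]);
translate([331, 0, 0]) cube([33, 65, 2052]);
translate([33, 0, 184]) cube([298, 65, 28]);
translate([33, 0, 463]) cube([298, 65, 28]);
translate([33, 0, 742]) cube([298, 65, 28]);
translate([33, 0, 1021]) cube([298, 65, 28]);
translate([33, 0, 1300]) cube([298, 65, 28]);
translate([33, 0, 1579]) cube([298, 65, 28]);
translate([33, 0, 1858]) cube([298, 65, 28]);


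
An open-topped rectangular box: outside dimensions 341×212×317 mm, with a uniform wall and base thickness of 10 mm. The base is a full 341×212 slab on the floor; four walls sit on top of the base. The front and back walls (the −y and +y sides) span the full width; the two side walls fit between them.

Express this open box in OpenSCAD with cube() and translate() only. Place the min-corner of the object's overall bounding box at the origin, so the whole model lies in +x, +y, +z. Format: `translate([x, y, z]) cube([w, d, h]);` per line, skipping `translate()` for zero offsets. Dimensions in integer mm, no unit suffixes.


cube([341, 212, 10]);
translate([0, 0, 10]) cube([341, 10, 307]);
translate([0, 202, 10]) cube([341, 10, 307]);
translate([0, 10, 10]) cube([10, 192, 307]);
translate([331, 10, 10]) cube([10, 192, 307]);


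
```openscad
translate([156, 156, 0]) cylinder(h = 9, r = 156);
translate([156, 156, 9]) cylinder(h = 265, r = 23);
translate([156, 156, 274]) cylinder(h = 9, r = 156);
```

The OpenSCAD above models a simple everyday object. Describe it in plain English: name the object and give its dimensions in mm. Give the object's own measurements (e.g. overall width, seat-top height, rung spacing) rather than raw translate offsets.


A spool: two coaxial disc flanges of radius 156 mm and thickness 9 mm, joined by a core cylinder of radius 23 mm and height 265 mm. The lower flange rests on z = 0 and the three cylinders share a vertical axis.


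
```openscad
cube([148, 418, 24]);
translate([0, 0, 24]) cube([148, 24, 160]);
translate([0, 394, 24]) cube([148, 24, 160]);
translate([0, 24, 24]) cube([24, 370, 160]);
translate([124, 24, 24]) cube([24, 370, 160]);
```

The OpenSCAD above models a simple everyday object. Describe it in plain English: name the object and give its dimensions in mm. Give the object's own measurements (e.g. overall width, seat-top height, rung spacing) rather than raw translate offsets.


An open-topped rectangular box: outside dimensions 148×418×184 mm, with a uniform wall and base thickness of 24 mm. The base is a full 148×418 slab on the floor; four walls sit on top of the base. The front and back walls (the −y and +y sides) span the full width; the two side walls fit between them.


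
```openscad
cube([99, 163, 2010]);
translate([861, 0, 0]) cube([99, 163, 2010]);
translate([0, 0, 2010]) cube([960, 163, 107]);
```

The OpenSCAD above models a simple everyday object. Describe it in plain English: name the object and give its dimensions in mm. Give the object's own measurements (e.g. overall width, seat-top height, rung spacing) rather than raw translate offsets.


A door frame. The clear opening is 762 mm wide and 2010 mm high. Two 99 mm wide jambs, 163 mm deep, stand either side of the opening from the floor to the top of the opening. A 107 mm thick head sits across the top of both jambs, spanning the full outside width of the frame.


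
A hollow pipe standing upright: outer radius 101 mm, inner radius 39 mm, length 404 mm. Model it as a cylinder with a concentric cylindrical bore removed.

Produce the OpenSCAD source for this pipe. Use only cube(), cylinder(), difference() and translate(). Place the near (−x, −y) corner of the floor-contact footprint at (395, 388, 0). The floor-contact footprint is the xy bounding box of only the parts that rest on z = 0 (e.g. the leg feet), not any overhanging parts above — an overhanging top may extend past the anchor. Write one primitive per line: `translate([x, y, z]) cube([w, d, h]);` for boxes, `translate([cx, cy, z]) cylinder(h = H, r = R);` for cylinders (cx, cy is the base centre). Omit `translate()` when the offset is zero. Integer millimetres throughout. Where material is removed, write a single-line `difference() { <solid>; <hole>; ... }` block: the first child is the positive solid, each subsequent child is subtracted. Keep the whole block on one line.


difference() { translate([496, 489, 0]) cylinder(h = 404, r = 101); translate([496, 489, 0]) cylinder(h = 404, r = 39); }


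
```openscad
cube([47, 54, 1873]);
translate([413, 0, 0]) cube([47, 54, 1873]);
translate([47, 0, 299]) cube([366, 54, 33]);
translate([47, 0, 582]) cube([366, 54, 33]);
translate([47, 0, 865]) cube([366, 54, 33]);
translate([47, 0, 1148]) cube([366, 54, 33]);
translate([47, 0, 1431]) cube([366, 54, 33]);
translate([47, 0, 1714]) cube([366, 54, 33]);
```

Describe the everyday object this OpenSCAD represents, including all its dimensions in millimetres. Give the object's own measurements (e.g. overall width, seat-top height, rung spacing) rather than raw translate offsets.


A straight ladder. Two 47×54 mm vertical rails, 1873 mm tall, stand 460 mm apart (outside-to-outside) with their front faces coplanar on the −y side. 6 rungs, each 54 mm deep and 33 mm tall, span between the inner faces of the rails, front faces flush with the rails. The lowest rung's underside is at z = 299 mm and rungs are spaced 283 mm apart (underside to underside).


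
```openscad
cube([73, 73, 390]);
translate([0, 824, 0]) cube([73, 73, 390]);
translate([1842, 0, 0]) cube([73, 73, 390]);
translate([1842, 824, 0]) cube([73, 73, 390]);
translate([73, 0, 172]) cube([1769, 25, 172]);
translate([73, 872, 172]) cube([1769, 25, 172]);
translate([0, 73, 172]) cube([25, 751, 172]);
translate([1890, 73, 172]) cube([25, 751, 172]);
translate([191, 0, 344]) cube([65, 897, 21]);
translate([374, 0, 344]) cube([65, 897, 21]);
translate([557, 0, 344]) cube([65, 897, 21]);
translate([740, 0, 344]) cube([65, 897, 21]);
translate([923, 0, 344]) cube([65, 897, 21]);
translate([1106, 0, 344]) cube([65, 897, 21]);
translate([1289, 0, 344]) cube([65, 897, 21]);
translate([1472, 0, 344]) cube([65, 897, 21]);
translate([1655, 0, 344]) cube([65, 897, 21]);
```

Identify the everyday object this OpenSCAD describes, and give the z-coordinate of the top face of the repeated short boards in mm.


A bed frame. The slat-top height is 365 mm.

Four posts, four rails, and a row of slats — a bed frame. Slats sit on the rails at z = 172 + 172 = 344; with slat thickness 21, the top is 365 mm.


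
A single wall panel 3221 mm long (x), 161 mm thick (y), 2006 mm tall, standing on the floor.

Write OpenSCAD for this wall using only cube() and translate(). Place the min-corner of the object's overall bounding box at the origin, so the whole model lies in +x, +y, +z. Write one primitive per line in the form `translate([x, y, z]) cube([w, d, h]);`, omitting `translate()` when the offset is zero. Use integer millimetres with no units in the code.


cube([3221, 161, 2006]);


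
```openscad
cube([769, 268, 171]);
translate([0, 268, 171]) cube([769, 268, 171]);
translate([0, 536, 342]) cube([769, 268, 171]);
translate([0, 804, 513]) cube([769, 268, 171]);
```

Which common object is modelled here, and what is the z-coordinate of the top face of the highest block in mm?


A staircase. The total rise is 684 mm.

4 identical blocks, each offset up and back from the previous — a staircase. Each step is 171 mm tall and there are 4 of them, so the total rise is 4 × 171 = 684 mm.


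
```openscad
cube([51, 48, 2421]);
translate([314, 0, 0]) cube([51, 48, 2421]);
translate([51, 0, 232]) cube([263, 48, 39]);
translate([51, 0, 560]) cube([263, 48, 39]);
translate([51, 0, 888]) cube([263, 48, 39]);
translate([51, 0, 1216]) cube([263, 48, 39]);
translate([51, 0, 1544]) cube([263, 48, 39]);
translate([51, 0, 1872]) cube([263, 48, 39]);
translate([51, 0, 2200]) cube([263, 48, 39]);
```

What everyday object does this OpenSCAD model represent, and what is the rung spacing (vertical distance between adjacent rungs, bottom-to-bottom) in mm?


A ladder. The rung spacing is 328 mm.

Two tall 51×48 posts with 7 short bars between them — a ladder. Adjacent rungs sit at z = 232 and z = 560, so the spacing is 560 − 232 = 328 mm.


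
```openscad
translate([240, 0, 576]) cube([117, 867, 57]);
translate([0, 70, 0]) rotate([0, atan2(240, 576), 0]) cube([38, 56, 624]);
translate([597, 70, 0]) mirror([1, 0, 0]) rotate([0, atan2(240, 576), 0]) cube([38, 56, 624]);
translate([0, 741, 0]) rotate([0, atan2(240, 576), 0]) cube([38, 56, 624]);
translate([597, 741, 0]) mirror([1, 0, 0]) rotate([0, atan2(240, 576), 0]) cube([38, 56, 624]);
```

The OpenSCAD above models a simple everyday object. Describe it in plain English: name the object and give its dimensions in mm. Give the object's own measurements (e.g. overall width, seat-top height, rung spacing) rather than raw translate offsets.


A sawhorse. A 117×867×57 mm beam (x, y, z) sits on two A-frame leg pairs. Each pair is two raked legs of 38×56 mm section (56 mm along y) splaying symmetrically in x. Each leg rises 576 mm vertically over 240 mm of horizontal reach and is 624 mm long along its own axis. Every leg's outer bottom edge rests on the floor and its outer top edge meets a bottom edge of the beam — the left legs (tilting toward +x) meet the beam's −x bottom edge, the right legs (their mirror images, tilting toward −x) meet its +x bottom edge — so the leg tops tuck under the beam, the beam's underside is 576 mm above the floor, and the feet are 597 mm apart outside-to-outside with the beam centred between them. The two leg pairs are set in 70 mm from either end of the beam.


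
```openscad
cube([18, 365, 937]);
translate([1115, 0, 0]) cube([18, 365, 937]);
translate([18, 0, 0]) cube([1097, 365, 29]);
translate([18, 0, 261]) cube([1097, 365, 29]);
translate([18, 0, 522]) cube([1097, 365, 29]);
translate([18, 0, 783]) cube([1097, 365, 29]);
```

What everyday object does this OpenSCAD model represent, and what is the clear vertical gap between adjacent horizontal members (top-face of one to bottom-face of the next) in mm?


A bookshelf. The clear shelf gap is 232 mm.

Two tall side panels with 4 horizontal boards between them — a bookshelf. The first two shelf undersides are at z = 0 and z = 261; with shelf thickness 29, the clear gap is 261 − 0 − 29 = 232 mm.


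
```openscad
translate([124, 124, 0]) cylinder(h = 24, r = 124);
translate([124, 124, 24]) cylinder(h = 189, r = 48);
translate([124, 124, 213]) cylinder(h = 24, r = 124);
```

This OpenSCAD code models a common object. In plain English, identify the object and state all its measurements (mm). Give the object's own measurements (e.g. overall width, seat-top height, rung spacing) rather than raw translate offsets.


A spool: two coaxial disc flanges of radius 124 mm and thickness 24 mm, joined by a core cylinder of radius 48 mm and height 189 mm. The lower flange rests on z = 0 and the three cylinders share a vertical axis.


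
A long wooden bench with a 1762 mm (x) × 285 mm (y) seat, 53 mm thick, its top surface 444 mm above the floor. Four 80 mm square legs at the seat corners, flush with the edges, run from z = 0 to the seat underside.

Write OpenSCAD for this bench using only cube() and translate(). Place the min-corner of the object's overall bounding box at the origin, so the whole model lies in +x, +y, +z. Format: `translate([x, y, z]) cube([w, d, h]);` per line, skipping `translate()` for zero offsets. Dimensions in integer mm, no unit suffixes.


translate([0, 0, 391]) cube([1762, 285, 53]);
cube([80, 80, 391]);
translate([0, 205, 0]) cube([80, 80, 391]);
translate([1682, 0, 0]) cube([80, 80, 391]);
translate([1682, 205, 0]) cube([80, 80, 391]);


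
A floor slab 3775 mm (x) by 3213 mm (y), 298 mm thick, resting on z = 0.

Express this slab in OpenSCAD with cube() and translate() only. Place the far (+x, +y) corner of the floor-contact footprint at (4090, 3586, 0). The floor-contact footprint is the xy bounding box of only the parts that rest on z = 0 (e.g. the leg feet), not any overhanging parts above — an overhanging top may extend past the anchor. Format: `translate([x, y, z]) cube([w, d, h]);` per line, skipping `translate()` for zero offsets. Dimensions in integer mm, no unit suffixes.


translate([315, 373, 0]) cube([3775, 3213, 298]);


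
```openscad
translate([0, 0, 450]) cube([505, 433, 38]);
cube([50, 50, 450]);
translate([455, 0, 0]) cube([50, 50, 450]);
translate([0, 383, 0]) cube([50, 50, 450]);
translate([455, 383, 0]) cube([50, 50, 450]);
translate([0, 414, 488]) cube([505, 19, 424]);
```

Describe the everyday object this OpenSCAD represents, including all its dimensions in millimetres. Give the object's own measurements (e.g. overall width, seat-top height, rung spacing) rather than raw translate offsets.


A chair. The seat is a 505×433×38 mm slab with its top at z = 488 mm, on four 50×50 mm corner legs (flush with the seat edges, standing on z = 0). A flat backrest 19 mm thick, 424 mm tall, spans the full seat width and rises from the seat top along its +y edge, rear face flush with the rear of the seat.


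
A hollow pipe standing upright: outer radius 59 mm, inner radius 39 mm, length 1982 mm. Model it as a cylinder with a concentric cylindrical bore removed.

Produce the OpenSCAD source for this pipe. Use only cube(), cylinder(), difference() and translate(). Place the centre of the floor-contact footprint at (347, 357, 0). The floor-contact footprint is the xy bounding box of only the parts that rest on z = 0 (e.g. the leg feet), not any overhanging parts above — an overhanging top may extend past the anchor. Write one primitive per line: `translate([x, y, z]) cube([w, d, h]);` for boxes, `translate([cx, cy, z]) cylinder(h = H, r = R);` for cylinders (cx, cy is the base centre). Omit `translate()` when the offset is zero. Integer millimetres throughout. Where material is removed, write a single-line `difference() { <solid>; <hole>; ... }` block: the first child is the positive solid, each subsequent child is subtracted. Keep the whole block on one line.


difference() { translate([347, 357, 0]) cylinder(h = 1982, r = 59); translate([347, 357, 0]) cylinder(h = 1982, r = 39); }


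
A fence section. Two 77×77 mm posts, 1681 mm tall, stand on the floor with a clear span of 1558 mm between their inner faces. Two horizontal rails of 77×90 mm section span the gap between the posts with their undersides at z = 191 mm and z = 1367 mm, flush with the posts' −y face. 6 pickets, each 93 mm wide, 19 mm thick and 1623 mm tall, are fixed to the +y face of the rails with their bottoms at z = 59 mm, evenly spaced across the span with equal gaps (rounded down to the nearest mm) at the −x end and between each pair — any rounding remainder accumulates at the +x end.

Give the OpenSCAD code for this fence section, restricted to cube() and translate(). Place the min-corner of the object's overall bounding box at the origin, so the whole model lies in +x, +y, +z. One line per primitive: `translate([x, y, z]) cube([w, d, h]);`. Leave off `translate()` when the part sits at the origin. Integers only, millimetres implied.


cube([77, 77, 1681]);
translate([1635, 0, 0]) cube([77, 77, 1681]);
translate([77, 0, 191]) cube([1558, 77, 90]);
translate([77, 0, 1367]) cube([1558, 77, 90]);
translate([219, 77, 59]) cube([93, 19, 1623]);
translate([454, 77, 59]) cube([93, 19, 1623]);
translate([689, 77, 59]) cube([93, 19, 1623]);
translate([924, 77, 59]) cube([93, 19, 1623]);
translate([1159, 77, 59]) cube([93, 19, 1623]);
translate([1394, 77, 59]) cube([93, 19, 1623]);


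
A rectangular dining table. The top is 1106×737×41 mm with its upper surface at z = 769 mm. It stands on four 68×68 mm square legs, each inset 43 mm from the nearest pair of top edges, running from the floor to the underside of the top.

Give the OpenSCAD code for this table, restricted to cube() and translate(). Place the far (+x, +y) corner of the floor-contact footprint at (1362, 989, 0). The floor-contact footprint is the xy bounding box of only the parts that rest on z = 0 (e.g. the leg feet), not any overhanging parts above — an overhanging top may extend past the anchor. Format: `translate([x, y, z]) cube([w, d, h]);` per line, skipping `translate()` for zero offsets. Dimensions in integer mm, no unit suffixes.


translate([299, 295, 728]) cube([1106, 737, 41]);
translate([342, 338, 0]) cube([68, 68, 728]);
translate([1294, 338, 0]) cube([68, 68, 728]);
translate([342, 921, 0]) cube([68, 68, 728]);
translate([1294, 921, 0]) cube([68, 68, 728]);


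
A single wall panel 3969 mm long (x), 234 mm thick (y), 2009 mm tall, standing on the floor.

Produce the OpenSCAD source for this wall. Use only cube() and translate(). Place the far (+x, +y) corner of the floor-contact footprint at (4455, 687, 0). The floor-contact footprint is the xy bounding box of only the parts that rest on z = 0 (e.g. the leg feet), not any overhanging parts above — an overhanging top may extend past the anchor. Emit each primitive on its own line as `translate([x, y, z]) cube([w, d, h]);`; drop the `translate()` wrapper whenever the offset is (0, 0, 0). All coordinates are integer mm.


translate([486, 453, 0]) cube([3969, 234, 2009]);


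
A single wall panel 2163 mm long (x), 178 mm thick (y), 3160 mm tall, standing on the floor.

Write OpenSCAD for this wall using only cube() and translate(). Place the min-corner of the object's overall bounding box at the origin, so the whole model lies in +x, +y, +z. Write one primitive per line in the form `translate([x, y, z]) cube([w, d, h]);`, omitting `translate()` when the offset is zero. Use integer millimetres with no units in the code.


cube([2163, 178, 3160]);


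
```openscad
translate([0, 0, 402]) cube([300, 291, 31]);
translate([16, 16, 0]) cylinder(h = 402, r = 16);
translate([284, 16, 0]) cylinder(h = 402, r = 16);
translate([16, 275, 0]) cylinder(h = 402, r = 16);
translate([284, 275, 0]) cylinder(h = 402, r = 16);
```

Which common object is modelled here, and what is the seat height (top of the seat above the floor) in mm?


A stool. The seat height is 433 mm.

A 300×291×31 slab at z = 402 on four corner cylinders — a stool. The seat top is 402 + 31 = 433 mm.


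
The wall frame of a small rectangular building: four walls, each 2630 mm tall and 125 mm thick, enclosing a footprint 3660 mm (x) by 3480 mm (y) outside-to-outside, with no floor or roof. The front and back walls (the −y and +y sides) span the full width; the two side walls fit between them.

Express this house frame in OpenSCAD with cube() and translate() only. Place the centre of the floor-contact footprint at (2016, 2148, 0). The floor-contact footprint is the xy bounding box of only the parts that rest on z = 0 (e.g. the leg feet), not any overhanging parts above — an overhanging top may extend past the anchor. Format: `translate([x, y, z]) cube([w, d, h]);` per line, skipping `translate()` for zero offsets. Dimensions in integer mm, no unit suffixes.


translate([186, 408, 0]) cube([3660, 125, 2630]);
translate([186, 3763, 0]) cube([3660, 125, 2630]);
translate([186, 533, 0]) cube([125, 3230, 2630]);
translate([3721, 533, 0]) cube([125, 3230, 2630]);


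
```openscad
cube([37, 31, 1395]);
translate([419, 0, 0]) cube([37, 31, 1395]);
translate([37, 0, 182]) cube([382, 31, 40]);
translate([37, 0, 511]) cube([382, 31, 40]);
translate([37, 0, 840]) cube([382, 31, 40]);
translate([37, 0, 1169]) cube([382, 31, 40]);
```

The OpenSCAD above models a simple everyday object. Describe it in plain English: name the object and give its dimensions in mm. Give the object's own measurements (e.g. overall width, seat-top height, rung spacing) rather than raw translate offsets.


A straight ladder. Two 37×31 mm vertical rails, 1395 mm tall, stand 456 mm apart (outside-to-outside) with their front faces coplanar on the −y side. 4 rungs, each 31 mm deep and 40 mm tall, span between the inner faces of the rails, front faces flush with the rails. The lowest rung's underside is at z = 182 mm and rungs are spaced 329 mm apart (underside to underside).


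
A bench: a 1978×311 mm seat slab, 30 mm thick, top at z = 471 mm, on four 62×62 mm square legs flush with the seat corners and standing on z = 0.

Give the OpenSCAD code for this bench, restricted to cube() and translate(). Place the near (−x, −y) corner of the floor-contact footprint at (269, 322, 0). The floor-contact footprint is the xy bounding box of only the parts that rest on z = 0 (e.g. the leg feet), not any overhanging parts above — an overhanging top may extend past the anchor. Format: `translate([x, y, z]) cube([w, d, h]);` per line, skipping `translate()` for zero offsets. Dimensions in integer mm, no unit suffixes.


translate([269, 322, 441]) cube([1978, 311, 30]);
translate([269, 322, 0]) cube([62, 62, 441]);
translate([269, 571, 0]) cube([62, 62, 441]);
translate([2185, 322, 0]) cube([62, 62, 441]);
translate([2185, 571, 0]) cube([62, 62, 441]);


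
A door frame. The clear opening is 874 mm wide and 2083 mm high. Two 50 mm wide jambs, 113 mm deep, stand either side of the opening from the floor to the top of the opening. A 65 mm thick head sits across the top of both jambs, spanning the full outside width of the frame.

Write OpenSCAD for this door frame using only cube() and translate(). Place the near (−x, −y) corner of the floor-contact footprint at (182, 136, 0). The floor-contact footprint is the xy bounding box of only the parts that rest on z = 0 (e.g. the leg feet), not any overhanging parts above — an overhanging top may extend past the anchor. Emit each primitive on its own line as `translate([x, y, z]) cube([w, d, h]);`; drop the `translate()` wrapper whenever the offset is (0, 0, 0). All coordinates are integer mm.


translate([182, 136, 0]) cube([50, 113, 2083]);
translate([1106, 136, 0]) cube([50, 113, 2083]);
translate([182, 136, 2083]) cube([974, 113, 65]);


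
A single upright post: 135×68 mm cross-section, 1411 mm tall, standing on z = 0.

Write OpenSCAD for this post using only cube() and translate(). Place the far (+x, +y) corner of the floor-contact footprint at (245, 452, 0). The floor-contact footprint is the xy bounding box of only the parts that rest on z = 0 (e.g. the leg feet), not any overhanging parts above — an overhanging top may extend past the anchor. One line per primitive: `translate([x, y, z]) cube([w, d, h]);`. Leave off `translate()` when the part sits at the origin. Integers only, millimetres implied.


translate([110, 384, 0]) cube([135, 68, 1411]);


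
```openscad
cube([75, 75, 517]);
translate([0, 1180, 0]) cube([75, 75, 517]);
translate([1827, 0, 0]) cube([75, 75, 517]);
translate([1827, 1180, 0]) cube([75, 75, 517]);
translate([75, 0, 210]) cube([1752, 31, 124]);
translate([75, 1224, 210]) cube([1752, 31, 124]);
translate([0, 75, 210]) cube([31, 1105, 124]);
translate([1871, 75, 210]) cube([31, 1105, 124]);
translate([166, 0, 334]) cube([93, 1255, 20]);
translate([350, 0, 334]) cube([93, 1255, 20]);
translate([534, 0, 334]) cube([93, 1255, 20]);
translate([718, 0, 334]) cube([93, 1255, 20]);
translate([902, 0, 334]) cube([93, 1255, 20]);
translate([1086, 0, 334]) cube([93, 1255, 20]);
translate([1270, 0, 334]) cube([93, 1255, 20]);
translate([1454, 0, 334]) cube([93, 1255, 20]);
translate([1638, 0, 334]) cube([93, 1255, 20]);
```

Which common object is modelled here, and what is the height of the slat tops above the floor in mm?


A bed frame. The slat-top height is 354 mm.

Four posts, four rails, and a row of slats — a bed frame. Slats sit on the rails at z = 210 + 124 = 334; with slat thickness 20, the top is 354 mm.


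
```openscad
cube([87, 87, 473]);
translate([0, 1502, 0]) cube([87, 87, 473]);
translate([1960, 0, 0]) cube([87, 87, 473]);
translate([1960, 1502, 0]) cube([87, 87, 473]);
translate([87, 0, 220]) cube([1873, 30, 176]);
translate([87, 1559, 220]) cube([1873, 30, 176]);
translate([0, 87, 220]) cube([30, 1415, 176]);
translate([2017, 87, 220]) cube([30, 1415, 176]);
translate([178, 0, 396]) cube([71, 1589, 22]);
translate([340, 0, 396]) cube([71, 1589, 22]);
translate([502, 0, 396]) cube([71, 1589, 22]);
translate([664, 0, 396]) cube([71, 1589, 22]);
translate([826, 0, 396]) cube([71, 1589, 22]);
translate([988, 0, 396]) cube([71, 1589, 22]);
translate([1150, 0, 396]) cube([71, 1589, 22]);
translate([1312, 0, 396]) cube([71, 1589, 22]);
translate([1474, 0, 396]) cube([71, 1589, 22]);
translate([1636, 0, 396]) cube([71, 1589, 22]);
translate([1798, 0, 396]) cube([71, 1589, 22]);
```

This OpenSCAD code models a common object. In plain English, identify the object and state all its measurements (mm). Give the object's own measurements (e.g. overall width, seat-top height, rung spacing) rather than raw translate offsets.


A bed frame 2047 mm long (x) by 1589 mm wide (y). Four 87×87 mm corner posts, 473 mm tall, at the corners of the footprint. Four rails of 30 mm thickness and 176 mm height run between adjacent posts with their undersides at z = 220 mm, their outer faces flush with the outside of the frame (the two x-running rails run between the posts' inner faces; the two y-running rails run between the posts' inner faces). 11 slats, each 71 mm wide (x) and 22 mm thick, lie across the top of the two x-running rails, running the full 1589 mm width of the frame in y; along x they sit between the end posts with a 91 mm gap after the −x posts and between neighbouring slats and before the +x posts.


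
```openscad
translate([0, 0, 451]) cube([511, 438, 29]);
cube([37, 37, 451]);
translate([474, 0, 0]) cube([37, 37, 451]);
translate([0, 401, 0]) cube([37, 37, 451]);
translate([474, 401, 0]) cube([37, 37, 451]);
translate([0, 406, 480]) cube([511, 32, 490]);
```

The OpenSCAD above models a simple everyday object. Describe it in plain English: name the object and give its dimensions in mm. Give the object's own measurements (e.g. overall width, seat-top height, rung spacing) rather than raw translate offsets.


A chair. The seat is a 511×438×29 mm slab with its top at z = 480 mm, on four 37×37 mm corner legs (flush with the seat edges, standing on z = 0). A flat backrest 32 mm thick, 490 mm tall, spans the full seat width and rises from the seat top along its +y edge, rear face flush with the rear of the seat.


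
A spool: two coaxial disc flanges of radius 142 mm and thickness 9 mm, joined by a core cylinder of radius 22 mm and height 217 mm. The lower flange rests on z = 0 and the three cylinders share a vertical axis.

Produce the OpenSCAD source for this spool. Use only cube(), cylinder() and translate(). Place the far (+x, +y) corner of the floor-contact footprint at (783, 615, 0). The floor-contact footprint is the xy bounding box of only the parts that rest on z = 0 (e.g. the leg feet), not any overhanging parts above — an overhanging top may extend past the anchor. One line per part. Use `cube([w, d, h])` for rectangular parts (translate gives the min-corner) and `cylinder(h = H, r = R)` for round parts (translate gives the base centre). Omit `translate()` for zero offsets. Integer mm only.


translate([641, 473, 0]) cylinder(h = 9, r = 142);
translate([641, 473, 9]) cylinder(h = 217, r = 22);
translate([641, 473, 226]) cylinder(h = 9, r = 142);


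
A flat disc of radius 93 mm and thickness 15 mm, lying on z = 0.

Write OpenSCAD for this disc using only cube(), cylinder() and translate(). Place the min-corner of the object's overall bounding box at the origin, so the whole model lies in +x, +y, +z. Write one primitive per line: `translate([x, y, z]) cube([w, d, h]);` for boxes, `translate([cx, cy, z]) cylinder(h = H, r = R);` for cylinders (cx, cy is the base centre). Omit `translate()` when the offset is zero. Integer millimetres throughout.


translate([93, 93, 0]) cylinder(h = 15, r = 93);


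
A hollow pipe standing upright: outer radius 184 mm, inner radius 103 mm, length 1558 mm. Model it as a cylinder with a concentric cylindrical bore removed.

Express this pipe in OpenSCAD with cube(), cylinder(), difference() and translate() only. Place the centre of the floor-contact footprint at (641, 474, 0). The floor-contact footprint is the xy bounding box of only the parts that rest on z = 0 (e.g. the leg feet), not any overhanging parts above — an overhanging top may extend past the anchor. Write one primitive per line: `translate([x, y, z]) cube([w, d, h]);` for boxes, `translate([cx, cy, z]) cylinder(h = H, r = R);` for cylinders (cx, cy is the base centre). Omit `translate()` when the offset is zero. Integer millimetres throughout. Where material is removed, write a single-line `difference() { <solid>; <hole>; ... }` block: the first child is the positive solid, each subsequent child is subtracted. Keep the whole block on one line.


difference() { translate([641, 474, 0]) cylinder(h = 1558, r = 184); translate([641, 474, 0]) cylinder(h = 1558, r = 103); }


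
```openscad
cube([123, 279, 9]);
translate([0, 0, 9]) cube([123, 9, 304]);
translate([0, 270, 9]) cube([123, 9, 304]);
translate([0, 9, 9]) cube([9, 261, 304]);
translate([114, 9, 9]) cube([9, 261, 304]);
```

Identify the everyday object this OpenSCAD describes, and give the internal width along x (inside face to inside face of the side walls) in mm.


An open box. The internal width is 105 mm.

A 123×279 base slab with four walls standing on it — an open box. The base is 123 mm wide and the walls are 9 mm thick, so the internal width is 123 − 2 × 9 = 105 mm.


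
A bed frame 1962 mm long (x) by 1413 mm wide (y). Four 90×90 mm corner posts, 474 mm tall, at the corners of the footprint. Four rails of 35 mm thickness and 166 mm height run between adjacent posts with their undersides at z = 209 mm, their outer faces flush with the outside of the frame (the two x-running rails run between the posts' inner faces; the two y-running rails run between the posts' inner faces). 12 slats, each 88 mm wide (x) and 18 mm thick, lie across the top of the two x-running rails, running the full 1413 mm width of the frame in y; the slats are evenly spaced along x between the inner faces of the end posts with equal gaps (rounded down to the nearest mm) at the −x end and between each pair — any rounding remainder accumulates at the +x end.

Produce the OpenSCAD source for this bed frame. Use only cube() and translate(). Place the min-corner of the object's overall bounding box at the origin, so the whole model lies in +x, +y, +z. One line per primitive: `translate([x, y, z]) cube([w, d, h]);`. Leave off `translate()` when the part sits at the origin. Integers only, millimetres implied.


// slat z = rail_z + rail_h = 209 + 166 = 375
// slat gap = ⌊(1782 − 12·88) / 13⌋ = 55
cube([90, 90, 474]);
translate([0, 1323, 0]) cube([90, 90, 474]);
translate([1872, 0, 0]) cube([90, 90, 474]);
translate([1872, 1323, 0]) cube([90, 90, 474]);
translate([90, 0, 209]) cube([1782, 35, 166]);
translate([90, 1378, 209]) cube([1782, 35, 166]);
translate([0, 90, 209]) cube([35, 1233, 166]);
translate([1927, 90, 209]) cube([35, 1233, 166]);
translate([145, 0, 375]) cube([88, 1413, 18]);
translate([288, 0, 375]) cube([88, 1413, 18]);
translate([431, 0, 375]) cube([88, 1413, 18]);
translate([574, 0, 375]) cube([88, 1413, 18]);
translate([717, 0, 375]) cube([88, 1413, 18]);
translate([860, 0, 375]) cube([88, 1413, 18]);
translate([1003, 0, 375]) cube([88, 1413, 18]);
translate([1146, 0, 375]) cube([88, 1413, 18]);
translate([1289, 0, 375]) cube([88, 1413, 18]);
translate([1432, 0, 375]) cube([88, 1413, 18]);
translate([1575, 0, 375]) cube([88, 1413, 18]);
translate([1718, 0, 375]) cube([88, 1413, 18]);


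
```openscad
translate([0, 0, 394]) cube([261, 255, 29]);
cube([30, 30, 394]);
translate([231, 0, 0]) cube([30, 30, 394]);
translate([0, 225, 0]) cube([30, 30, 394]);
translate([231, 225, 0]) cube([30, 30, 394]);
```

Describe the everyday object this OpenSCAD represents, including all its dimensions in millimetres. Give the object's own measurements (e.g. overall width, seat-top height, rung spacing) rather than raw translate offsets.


A simple wooden stool: a rectangular seat 261 mm (x) by 255 mm (y), 29 mm thick, top face at z = 423 mm, on four square legs, each 30×30 mm in cross-section. The legs rest on z = 0, each flush with a corner of the seat.


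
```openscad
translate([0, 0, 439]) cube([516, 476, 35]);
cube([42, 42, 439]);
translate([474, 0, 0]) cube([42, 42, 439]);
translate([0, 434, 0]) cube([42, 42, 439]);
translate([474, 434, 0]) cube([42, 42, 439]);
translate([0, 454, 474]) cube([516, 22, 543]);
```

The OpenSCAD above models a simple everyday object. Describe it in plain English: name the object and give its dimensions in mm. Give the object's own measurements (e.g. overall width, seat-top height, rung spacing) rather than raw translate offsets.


A chair. The seat is a 516×476×35 mm slab with its top at z = 474 mm, on four 42×42 mm corner legs (flush with the seat edges, standing on z = 0). A flat backrest 22 mm thick, 543 mm tall, spans the full seat width and rises from the seat top along its +y edge, rear face flush with the rear of the seat.


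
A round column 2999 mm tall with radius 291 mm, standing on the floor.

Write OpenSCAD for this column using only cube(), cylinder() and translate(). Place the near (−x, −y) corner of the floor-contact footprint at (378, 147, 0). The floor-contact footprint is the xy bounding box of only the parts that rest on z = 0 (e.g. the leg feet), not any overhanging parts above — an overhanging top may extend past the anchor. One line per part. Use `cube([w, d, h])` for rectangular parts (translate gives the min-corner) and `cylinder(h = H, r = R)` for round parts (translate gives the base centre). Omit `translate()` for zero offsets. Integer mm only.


translate([669, 438, 0]) cylinder(h = 2999, r = 291);
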